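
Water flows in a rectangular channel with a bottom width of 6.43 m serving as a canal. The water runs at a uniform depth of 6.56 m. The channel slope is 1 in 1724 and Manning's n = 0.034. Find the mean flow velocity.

Flow area A = b·y = 6.43 × 6.56 = 42.18 m². Wetted perimeter P = b + 2y = 6.43 + 2×6.56 = 19.55 m.
Hydraulic radius R = A/P = 42.18/19.55 = 2.158 m.
From Manning's equation, V = (1/n) R^(2/3) S^(1/2) = (1/0.034) × 2.158^(2/3) × 0.00058^(1/2) = 1.18 m/s.

V = 1.18 m/s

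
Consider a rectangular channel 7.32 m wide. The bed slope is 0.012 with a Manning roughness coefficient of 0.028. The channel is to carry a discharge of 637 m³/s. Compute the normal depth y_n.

Manning's equation rearranged: A R^(2/3) = nQ / (1·√S) = 0.028 × 637 / (√0.012) = 162.8.
Try y = 8.85 m: A R^(2/3) = 122.2 — low.
Try y = 11.3 m: A R^(2/3) = 162.9 — matches.

y_n = 11.3 m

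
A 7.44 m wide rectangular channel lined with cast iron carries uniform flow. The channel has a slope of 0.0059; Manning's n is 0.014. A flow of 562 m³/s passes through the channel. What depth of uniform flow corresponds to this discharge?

Manning's equation rearranged: A R^(2/3) = nQ / (1·√S) = 0.014 × 562 / (√0.0059) = 102.4.
Try y = 8.69 m: A R^(2/3) = 122.4 — too large.
Try y = 7.5 m: A R^(2/3) = 102.4 — matches.

y_n = 7.5 m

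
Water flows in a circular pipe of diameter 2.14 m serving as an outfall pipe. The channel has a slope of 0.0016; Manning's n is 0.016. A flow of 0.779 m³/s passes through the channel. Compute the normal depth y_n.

Manning's equation rearranged: A R^(2/3) = nQ / (1·√S) = 0.016 × 0.779 / (√0.0016) = 0.3116.
At y = 0.624 m: A R^(2/3) = 0.4393 — too large.
At y = 0.408 m: A R^(2/3) = 0.1884 — too small.
At y = 0.524 m: A R^(2/3) = 0.3116 — matches.

y_n = 0.524 m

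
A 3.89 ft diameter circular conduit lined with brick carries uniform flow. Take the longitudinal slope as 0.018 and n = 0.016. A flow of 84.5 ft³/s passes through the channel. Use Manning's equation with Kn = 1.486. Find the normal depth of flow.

y_n = 2.13 ft

Manning's equation rearranged: A R^(2/3) = nQ / (1.486·√S) = 0.016 × 84.5 / (1.486 × √0.018) = 6.781.
At y = 2.37 ft: A R^(2/3) = 8.022 — over.
At y = 2.13 ft: A R^(2/3) = 6.784 — close enough.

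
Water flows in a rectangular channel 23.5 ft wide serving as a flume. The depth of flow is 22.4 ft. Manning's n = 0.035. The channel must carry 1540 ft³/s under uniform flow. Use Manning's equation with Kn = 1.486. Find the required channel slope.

Flow area A = b·y = 23.5 × 22.4 = 526.4 ft². Wetted perimeter P = b + 2y = 23.5 + 2×22.4 = 68.3 ft.
Hydraulic radius R = A/P = 526.4/68.3 = 7.707 ft.
From Manning's equation, S = [nQ / (1.486 A R^(2/3))]² = [0.035 × 1540 / (1.486 × 526.4 × 7.707^(2/3))]² = 0.000312.

S = 0.000312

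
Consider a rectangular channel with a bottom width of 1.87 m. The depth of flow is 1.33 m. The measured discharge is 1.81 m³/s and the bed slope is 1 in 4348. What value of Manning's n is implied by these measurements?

n = 0.014

Flow area A = b·y = 1.87 × 1.33 = 2.487 m². Wetted perimeter P = b + 2y = 1.87 + 2×1.33 = 4.53 m.
Hydraulic radius R = A/P = 2.487/4.53 = 0.549 m.
Rearranging Manning's equation: n = (1/Q) A R^(2/3) S^(1/2) = (1/1.81) × 2.487 × 0.549^(2/3) × √0.00023 = 0.014.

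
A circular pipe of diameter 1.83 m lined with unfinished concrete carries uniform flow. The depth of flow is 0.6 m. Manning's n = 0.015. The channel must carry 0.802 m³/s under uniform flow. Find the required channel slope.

For a circular section of diameter D = 1.83 m at depth y = 0.6 m, the central angle is θ = 2 arccos(1 − 2y/D) = 2.439 rad. Then A = (D²/8)(θ − sin θ) = 0.7503 m² and P = Dθ/2 = 2.231 m.
Hydraulic radius R = A/P = 0.7503/2.231 = 0.3362 m.
From Manning's equation, S = [nQ / (1 A R^(2/3))]² = [0.015 × 0.802 / (1 × 0.7503 × 0.3362^(2/3))]² = 0.0011.

S = 0.0011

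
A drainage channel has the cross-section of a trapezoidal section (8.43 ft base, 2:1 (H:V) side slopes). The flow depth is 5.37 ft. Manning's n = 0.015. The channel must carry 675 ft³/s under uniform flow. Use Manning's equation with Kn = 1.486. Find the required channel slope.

S = 0.00094

With bottom width b = 8.43 ft and side slope z = 2: A = (b + zy)y = (8.43 + 2×5.37)×5.37 = 102.9 ft²; P = b + 2y√(1+z²) = 8.43 + 2×5.37×2.236 = 32.45 ft.
Hydraulic radius R = A/P = 102.9/32.45 = 3.173 ft.
From Manning's equation, S = [nQ / (1.486 A R^(2/3))]² = [0.015 × 675 / (1.486 × 102.9 × 3.173^(2/3))]² = 0.00094.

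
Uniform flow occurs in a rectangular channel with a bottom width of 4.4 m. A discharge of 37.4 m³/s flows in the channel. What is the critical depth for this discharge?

For a rectangular channel, critical depth y_c = (q²/g)^(1/3) where q = Q/b = 37.4/4.4 = 8.5 m²/s.
So y_c = (8.5²/9.81)^(1/3) = 1.95 m.

y_c = 1.95 m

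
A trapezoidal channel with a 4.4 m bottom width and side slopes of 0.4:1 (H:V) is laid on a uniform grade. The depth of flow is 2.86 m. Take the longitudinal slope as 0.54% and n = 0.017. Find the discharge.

With bottom width b = 4.4 m and side slope z = 0.4: A = (b + zy)y = (4.4 + 0.4×2.86)×2.86 = 15.86 m²; P = b + 2y√(1+z²) = 4.4 + 2×2.86×1.077 = 10.56 m.
Hydraulic radius R = A/P = 15.86/10.56 = 1.501 m.
Manning's equation: Q = (1/n) A R^(2/3) S^(1/2) = (1/0.017) × 15.86 × 1.501^(2/3) × 0.0054^(1/2) = 89.9 m³/s.

Q = 89.9 m³/s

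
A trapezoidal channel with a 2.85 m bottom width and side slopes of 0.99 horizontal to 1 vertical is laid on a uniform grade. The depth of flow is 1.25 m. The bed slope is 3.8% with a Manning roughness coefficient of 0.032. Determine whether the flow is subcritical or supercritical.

With bottom width b = 2.85 m and side slope z = 0.99: A = (b + zy)y = (2.85 + 0.99×1.25)×1.25 = 5.109 m²; P = b + 2y√(1+z²) = 2.85 + 2×1.25×1.407 = 6.368 m.
Hydraulic radius R = A/P = 5.109/6.368 = 0.8024 m.
V = (1/n) R^(2/3) √S = (1/0.032) × 0.8024^(2/3) × √0.038 = 5.26 m/s. Hydraulic depth D_h = A/T = 5.109/5.325 = 0.9595 m.
Froude number Fr = V/√(g·D_h) = 5.26/√(9.81×0.9595) = 1.71, which is greater than 1, so the flow is supercritical.

supercritical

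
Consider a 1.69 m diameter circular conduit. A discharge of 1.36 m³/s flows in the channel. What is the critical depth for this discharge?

y_c = 0.573 m

At critical depth, Q² T / (g A³) = 1, i.e. A³/T = Q²/g = 1.36²/9.81 = 0.1885.
At y = 0.696 m: A³/T = 0.3973 — over.
At y = 0.506 m: A³/T = 0.1162 — short.
At y = 0.573 m: A³/T = 0.1879 — close enough.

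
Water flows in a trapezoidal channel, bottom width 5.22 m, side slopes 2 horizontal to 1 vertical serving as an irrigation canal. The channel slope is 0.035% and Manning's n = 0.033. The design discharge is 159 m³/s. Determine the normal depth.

y_n = 6.6 m

Manning's equation rearranged: A R^(2/3) = nQ / (1·√S) = 0.033 × 159 / (√0.00035) = 280.5.
Trying y = 7.97 m: A R^(2/3) = 433.9 — over.
Trying y = 6.6 m: A R^(2/3) = 280.2 — close enough.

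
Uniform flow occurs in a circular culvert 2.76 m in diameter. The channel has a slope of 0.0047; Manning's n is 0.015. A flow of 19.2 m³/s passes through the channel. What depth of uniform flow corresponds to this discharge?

Manning's equation rearranged: A R^(2/3) = nQ / (1·√S) = 0.015 × 19.2 / (√0.0047) = 4.201.
At y = 1.64 m: A R^(2/3) = 3.092 — short.
At y = 2.22 m: A R^(2/3) = 4.591 — over.
At y = 2.05 m: A R^(2/3) = 4.212 — ≈ 4.201.

y_n = 2.05 m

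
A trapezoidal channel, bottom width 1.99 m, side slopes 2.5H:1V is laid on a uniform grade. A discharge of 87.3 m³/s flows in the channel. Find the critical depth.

At critical depth, Q² T / (g A³) = 1, i.e. A³/T = Q²/g = 87.3²/9.81 = 776.9.
At y = 2.25 m: A³/T = 379.9 — low.
At y = 3.04 m: A³/T = 1441 — high.
At y = 2.65 m: A³/T = 780.8 — ≈ 776.9.

y_c = 2.65 m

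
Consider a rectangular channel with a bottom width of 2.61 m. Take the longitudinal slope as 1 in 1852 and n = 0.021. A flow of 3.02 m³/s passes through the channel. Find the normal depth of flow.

y_n = 1.37 m

Manning's equation rearranged: A R^(2/3) = nQ / (1·√S) = 0.021 × 3.02 / (√0.00054) = 2.729.
At y = 1.57 m: A R^(2/3) = 3.269 — high.
At y = 1.37 m: A R^(2/3) = 2.733 — ≈ 2.729.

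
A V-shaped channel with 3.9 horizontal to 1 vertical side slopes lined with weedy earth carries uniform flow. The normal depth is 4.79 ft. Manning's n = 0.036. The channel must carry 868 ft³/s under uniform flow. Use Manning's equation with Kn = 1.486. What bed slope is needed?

For a triangular section with side slope z = 3.9: A = zy² = 3.9×4.79² = 89.48 ft²; P = 2y√(1+z²) = 2×4.79×4.026 = 38.57 ft.
Hydraulic radius R = A/P = 89.48/38.57 = 2.32 ft.
From Manning's equation, S = [nQ / (1.486 A R^(2/3))]² = [0.036 × 868 / (1.486 × 89.48 × 2.32^(2/3))]² = 0.018.

S = 0.018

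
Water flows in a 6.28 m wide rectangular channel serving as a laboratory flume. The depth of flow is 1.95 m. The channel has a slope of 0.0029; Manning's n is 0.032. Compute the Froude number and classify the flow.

Flow area A = b·y = 6.28 × 1.95 = 12.25 m². Wetted perimeter P = b + 2y = 6.28 + 2×1.95 = 10.18 m.
Hydraulic radius R = A/P = 12.25/10.18 = 1.203 m.
V = (1/n) R^(2/3) √S = (1/0.032) × 1.203^(2/3) × √0.0029 = 1.903 m/s. Hydraulic depth D_h = A/T = 12.25/6.28 = 1.95 m.
Froude number Fr = V/√(g·D_h) = 1.903/√(9.81×1.95) = 0.435, which is less than 1, so the flow is subcritical.

subcritical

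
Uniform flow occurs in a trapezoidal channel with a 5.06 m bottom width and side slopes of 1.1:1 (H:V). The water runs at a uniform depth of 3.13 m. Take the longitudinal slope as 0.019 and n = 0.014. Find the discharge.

Q = 395 m³/s

With bottom width b = 5.06 m and side slope z = 1.1: A = (b + zy)y = (5.06 + 1.1×3.13)×3.13 = 26.61 m²; P = b + 2y√(1+z²) = 5.06 + 2×3.13×1.487 = 14.37 m.
Hydraulic radius R = A/P = 26.61/14.37 = 1.853 m.
Manning's equation: Q = (1/n) A R^(2/3) S^(1/2) = (1/0.014) × 26.61 × 1.853^(2/3) × 0.019^(1/2) = 395 m³/s.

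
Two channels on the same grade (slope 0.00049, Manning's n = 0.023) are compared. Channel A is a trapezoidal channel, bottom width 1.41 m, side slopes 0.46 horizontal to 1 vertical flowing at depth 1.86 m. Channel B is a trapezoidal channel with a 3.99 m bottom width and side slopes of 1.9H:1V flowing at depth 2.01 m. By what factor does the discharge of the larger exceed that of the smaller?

Channel A: With bottom width b = 1.41 m and side slope z = 0.46: A = (b + zy)y = (1.41 + 0.46×1.86)×1.86 = 4.214 m²; P = b + 2y√(1+z²) = 1.41 + 2×1.86×1.101 = 5.505 m. Hydraulic radius R = A/P = 4.214/5.505 = 0.7655 m. Q_A = (1/0.023)·4.214·0.7655^(2/3)·√0.00049 = 3.394 m³/s.
Channel B: With bottom width b = 3.99 m and side slope z = 1.9: A = (b + zy)y = (3.99 + 1.9×2.01)×2.01 = 15.7 m²; P = b + 2y√(1+z²) = 3.99 + 2×2.01×2.147 = 12.62 m. Hydraulic radius R = A/P = 15.7/12.62 = 1.244 m. Q_B = (1/0.023)·15.7·1.244^(2/3)·√0.00049 = 17.47 m³/s.
The larger discharge is 17.47 m³/s and the smaller is 3.394 m³/s; the ratio is 5.15.

5.15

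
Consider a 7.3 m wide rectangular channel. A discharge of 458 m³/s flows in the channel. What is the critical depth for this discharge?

For a rectangular channel, critical depth y_c = (q²/g)^(1/3) where q = Q/b = 458/7.3 = 62.74 m²/s.
So y_c = (62.74²/9.81)^(1/3) = 7.38 m.

y_c = 7.38 m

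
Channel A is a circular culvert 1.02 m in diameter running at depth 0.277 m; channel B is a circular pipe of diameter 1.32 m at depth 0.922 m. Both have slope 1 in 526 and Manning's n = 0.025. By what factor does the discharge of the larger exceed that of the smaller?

Channel A: For a circular section of diameter D = 1.02 m at depth y = 0.277 m, the central angle is θ = 2 arccos(1 − 2y/D) = 2.193 rad. Then A = (D²/8)(θ − sin θ) = 0.1795 m² and P = Dθ/2 = 1.118 m. Hydraulic radius R = A/P = 0.1795/1.118 = 0.1605 m. Q_A = (1/0.025)·0.1795·0.1605^(2/3)·√0.001901 = 0.09242 m³/s.
Channel B: For a circular section of diameter D = 1.32 m at depth y = 0.922 m, the central angle is θ = 2 arccos(1 − 2y/D) = 3.958 rad. Then A = (D²/8)(θ − sin θ) = 1.021 m² and P = Dθ/2 = 2.612 m. Hydraulic radius R = A/P = 1.021/2.612 = 0.3908 m. Q_B = (1/0.025)·1.021·0.3908^(2/3)·√0.001901 = 0.9515 m³/s.
The larger discharge is 0.9515 m³/s and the smaller is 0.09242 m³/s; the ratio is 10.3.

10.3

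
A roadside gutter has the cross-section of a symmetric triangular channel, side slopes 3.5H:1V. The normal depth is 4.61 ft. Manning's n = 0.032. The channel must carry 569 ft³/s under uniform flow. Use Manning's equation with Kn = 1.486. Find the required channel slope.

S = 0.00939

For a triangular section with side slope z = 3.5: A = zy² = 3.5×4.61² = 74.38 ft²; P = 2y√(1+z²) = 2×4.61×3.64 = 33.56 ft.
Hydraulic radius R = A/P = 74.38/33.56 = 2.216 ft.
From Manning's equation, S = [nQ / (1.486 A R^(2/3))]² = [0.032 × 569 / (1.486 × 74.38 × 2.216^(2/3))]² = 0.00939.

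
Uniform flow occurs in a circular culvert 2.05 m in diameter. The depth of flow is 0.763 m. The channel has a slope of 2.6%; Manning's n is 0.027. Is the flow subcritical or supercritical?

For a circular section of diameter D = 2.05 m at depth y = 0.763 m, the central angle is θ = 2 arccos(1 − 2y/D) = 2.625 rad. Then A = (D²/8)(θ − sin θ) = 1.119 m² and P = Dθ/2 = 2.69 m.
Hydraulic radius R = A/P = 1.119/2.69 = 0.416 m.
V = (1/n) R^(2/3) √S = (1/0.027) × 0.416^(2/3) × √0.026 = 3.328 m/s. Hydraulic depth D_h = A/T = 1.119/1.982 = 0.5647 m.
Froude number Fr = V/√(g·D_h) = 3.328/√(9.81×0.5647) = 1.41, which is greater than 1, so the flow is supercritical.

supercritical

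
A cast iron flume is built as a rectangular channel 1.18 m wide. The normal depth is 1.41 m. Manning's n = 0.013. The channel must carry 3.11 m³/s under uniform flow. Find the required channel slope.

Flow area A = b·y = 1.18 × 1.41 = 1.664 m². Wetted perimeter P = b + 2y = 1.18 + 2×1.41 = 4 m.
Hydraulic radius R = A/P = 1.664/4 = 0.4159 m.
From Manning's equation, S = [nQ / (1 A R^(2/3))]² = [0.013 × 3.11 / (1 × 1.664 × 0.4159^(2/3))]² = 0.0019.

S = 0.0019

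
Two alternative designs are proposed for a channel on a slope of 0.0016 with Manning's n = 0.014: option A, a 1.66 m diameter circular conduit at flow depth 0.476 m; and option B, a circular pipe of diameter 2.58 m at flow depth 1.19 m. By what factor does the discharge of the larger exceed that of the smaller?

Channel A: For a circular section of diameter D = 1.66 m at depth y = 0.476 m, the central angle is θ = 2 arccos(1 − 2y/D) = 2.26 rad. Then A = (D²/8)(θ − sin θ) = 0.5128 m² and P = Dθ/2 = 1.876 m. Hydraulic radius R = A/P = 0.5128/1.876 = 0.2733 m. Q_A = (1/0.014)·0.5128·0.2733^(2/3)·√0.0016 = 0.6171 m³/s.
Channel B: For a circular section of diameter D = 2.58 m at depth y = 1.19 m, the central angle is θ = 2 arccos(1 − 2y/D) = 2.986 rad. Then A = (D²/8)(θ − sin θ) = 2.356 m² and P = Dθ/2 = 3.852 m. Hydraulic radius R = A/P = 2.356/3.852 = 0.6116 m. Q_B = (1/0.014)·2.356·0.6116^(2/3)·√0.0016 = 4.851 m³/s.
The larger discharge is 4.851 m³/s and the smaller is 0.6171 m³/s; the ratio is 7.86.

7.86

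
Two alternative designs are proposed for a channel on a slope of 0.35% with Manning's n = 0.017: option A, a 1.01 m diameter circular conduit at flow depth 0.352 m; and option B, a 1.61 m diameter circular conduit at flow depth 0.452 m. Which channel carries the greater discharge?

channel B

Channel A: For a circular section of diameter D = 1.01 m at depth y = 0.352 m, the central angle is θ = 2 arccos(1 − 2y/D) = 2.526 rad. Then A = (D²/8)(θ − sin θ) = 0.2485 m² and P = Dθ/2 = 1.276 m. Hydraulic radius R = A/P = 0.2485/1.276 = 0.1948 m. Q_A = (1/0.017)·0.2485·0.1948^(2/3)·√0.0035 = 0.2905 m³/s.
Channel B: For a circular section of diameter D = 1.61 m at depth y = 0.452 m, the central angle is θ = 2 arccos(1 − 2y/D) = 2.234 rad. Then A = (D²/8)(θ − sin θ) = 0.4684 m² and P = Dθ/2 = 1.798 m. Hydraulic radius R = A/P = 0.4684/1.798 = 0.2605 m. Q_B = (1/0.017)·0.4684·0.2605^(2/3)·√0.0035 = 0.6648 m³/s.
Q_A = 0.2905 m³/s vs Q_B = 0.6648 m³/s, so channel B carries more.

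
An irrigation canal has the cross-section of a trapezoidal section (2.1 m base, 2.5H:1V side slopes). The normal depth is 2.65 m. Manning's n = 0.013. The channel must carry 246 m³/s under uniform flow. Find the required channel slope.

With bottom width b = 2.1 m and side slope z = 2.5: A = (b + zy)y = (2.1 + 2.5×2.65)×2.65 = 23.12 m²; P = b + 2y√(1+z²) = 2.1 + 2×2.65×2.693 = 16.37 m.
Hydraulic radius R = A/P = 23.12/16.37 = 1.412 m.
From Manning's equation, S = [nQ / (1 A R^(2/3))]² = [0.013 × 246 / (1 × 23.12 × 1.412^(2/3))]² = 0.0121.

S = 0.0121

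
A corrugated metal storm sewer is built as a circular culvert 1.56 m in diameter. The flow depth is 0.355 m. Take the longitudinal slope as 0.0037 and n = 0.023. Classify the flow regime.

For a circular section of diameter D = 1.56 m at depth y = 0.355 m, the central angle is θ = 2 arccos(1 − 2y/D) = 1.989 rad. Then A = (D²/8)(θ − sin θ) = 0.3271 m² and P = Dθ/2 = 1.552 m.
Hydraulic radius R = A/P = 0.3271/1.552 = 0.2108 m.
V = (1/n) R^(2/3) √S = (1/0.023) × 0.2108^(2/3) × √0.0037 = 0.9369 m/s. Hydraulic depth D_h = A/T = 0.3271/1.308 = 0.2501 m.
Froude number Fr = V/√(g·D_h) = 0.9369/√(9.81×0.2501) = 0.598, which is less than 1, so the flow is subcritical.

subcritical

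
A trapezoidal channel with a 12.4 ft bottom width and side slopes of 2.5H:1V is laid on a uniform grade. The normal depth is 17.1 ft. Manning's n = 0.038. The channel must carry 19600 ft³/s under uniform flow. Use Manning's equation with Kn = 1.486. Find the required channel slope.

S = 0.015

With bottom width b = 12.4 ft and side slope z = 2.5: A = (b + zy)y = (12.4 + 2.5×17.1)×17.1 = 943.1 ft²; P = b + 2y√(1+z²) = 12.4 + 2×17.1×2.693 = 104.5 ft.
Hydraulic radius R = A/P = 943.1/104.5 = 9.026 ft.
From Manning's equation, S = [nQ / (1.486 A R^(2/3))]² = [0.038 × 19600 / (1.486 × 943.1 × 9.026^(2/3))]² = 0.015.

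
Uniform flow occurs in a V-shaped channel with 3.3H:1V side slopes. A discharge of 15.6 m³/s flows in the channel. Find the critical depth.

y_c = 1.35 m

At critical depth, Q² T / (g A³) = 1, i.e. A³/T = Q²/g = 15.6²/9.81 = 24.81.
Try y = 1.07 m: A³/T = 7.637 — low.
Try y = 1.55 m: A³/T = 48.71 — high.
Try y = 1.35 m: A³/T = 24.42 — close enough.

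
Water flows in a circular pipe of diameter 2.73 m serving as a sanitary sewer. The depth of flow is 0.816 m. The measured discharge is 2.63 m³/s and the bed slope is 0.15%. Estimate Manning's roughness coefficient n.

For a circular section of diameter D = 2.73 m at depth y = 0.816 m, the central angle is θ = 2 arccos(1 − 2y/D) = 2.314 rad. Then A = (D²/8)(θ − sin θ) = 1.469 m² and P = Dθ/2 = 3.158 m.
Hydraulic radius R = A/P = 1.469/3.158 = 0.4653 m.
Rearranging Manning's equation: n = (1/Q) A R^(2/3) S^(1/2) = (1/2.63) × 1.469 × 0.4653^(2/3) × √0.0015 = 0.013.

n = 0.013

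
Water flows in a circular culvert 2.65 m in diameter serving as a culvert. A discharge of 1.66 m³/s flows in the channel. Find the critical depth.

At critical depth, Q² T / (g A³) = 1, i.e. A³/T = Q²/g = 1.66²/9.81 = 0.2809.
At y = 0.671 m: A³/T = 0.5741 — over.
At y = 0.559 m: A³/T = 0.2814 — matches.

y_c = 0.559 m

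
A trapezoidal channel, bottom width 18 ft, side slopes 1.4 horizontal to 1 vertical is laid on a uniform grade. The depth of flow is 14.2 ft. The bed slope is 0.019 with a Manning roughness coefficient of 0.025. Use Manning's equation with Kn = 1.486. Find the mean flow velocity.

With bottom width b = 18 ft and side slope z = 1.4: A = (b + zy)y = (18 + 1.4×14.2)×14.2 = 537.9 ft²; P = b + 2y√(1+z²) = 18 + 2×14.2×1.72 = 66.86 ft.
Hydraulic radius R = A/P = 537.9/66.86 = 8.045 ft.
From Manning's equation, V = (1.486/n) R^(2/3) S^(1/2) = (1.486/0.025) × 8.045^(2/3) × 0.019^(1/2) = 32.9 ft/s.

V = 32.9 ft/s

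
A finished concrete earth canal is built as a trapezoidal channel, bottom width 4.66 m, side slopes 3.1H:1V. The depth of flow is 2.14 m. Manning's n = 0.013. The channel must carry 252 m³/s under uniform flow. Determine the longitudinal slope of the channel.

With bottom width b = 4.66 m and side slope z = 3.1: A = (b + zy)y = (4.66 + 3.1×2.14)×2.14 = 24.17 m²; P = b + 2y√(1+z²) = 4.66 + 2×2.14×3.257 = 18.6 m.
Hydraulic radius R = A/P = 24.17/18.6 = 1.299 m.
From Manning's equation, S = [nQ / (1 A R^(2/3))]² = [0.013 × 252 / (1 × 24.17 × 1.299^(2/3))]² = 0.013.

S = 0.013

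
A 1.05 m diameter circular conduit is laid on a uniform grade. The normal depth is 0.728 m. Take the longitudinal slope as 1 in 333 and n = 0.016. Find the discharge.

Q = 1.01 m³/s

For a circular section of diameter D = 1.05 m at depth y = 0.728 m, the central angle is θ = 2 arccos(1 − 2y/D) = 3.936 rad. Then A = (D²/8)(θ − sin θ) = 0.6407 m² and P = Dθ/2 = 2.066 m.
Hydraulic radius R = A/P = 0.6407/2.066 = 0.3101 m.
Manning's equation: Q = (1/n) A R^(2/3) S^(1/2) = (1/0.016) × 0.6407 × 0.3101^(2/3) × 0.003003^(1/2) = 1.01 m³/s.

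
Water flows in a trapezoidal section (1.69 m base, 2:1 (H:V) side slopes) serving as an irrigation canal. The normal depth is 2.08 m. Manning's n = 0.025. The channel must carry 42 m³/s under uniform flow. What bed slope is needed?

With bottom width b = 1.69 m and side slope z = 2: A = (b + zy)y = (1.69 + 2×2.08)×2.08 = 12.17 m²; P = b + 2y√(1+z²) = 1.69 + 2×2.08×2.236 = 10.99 m.
Hydraulic radius R = A/P = 12.17/10.99 = 1.107 m.
From Manning's equation, S = [nQ / (1 A R^(2/3))]² = [0.025 × 42 / (1 × 12.17 × 1.107^(2/3))]² = 0.0065.

S = 0.0065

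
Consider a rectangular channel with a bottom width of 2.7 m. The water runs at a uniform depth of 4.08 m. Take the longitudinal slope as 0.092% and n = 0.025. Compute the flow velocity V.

Flow area A = b·y = 2.7 × 4.08 = 11.02 m². Wetted perimeter P = b + 2y = 2.7 + 2×4.08 = 10.86 m.
Hydraulic radius R = A/P = 11.02/10.86 = 1.014 m.
From Manning's equation, V = (1/n) R^(2/3) S^(1/2) = (1/0.025) × 1.014^(2/3) × 0.00092^(1/2) = 1.22 m/s.

V = 1.22 m/s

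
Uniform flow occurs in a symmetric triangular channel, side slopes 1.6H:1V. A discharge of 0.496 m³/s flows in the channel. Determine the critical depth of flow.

At critical depth, Q² T / (g A³) = 1, i.e. A³/T = Q²/g = 0.496²/9.81 = 0.02508.
Try y = 0.532 m: A³/T = 0.05455 — too large.
Try y = 0.358 m: A³/T = 0.007527 — too small.
Try y = 0.455 m: A³/T = 0.02496 — close enough.

y_c = 0.455 m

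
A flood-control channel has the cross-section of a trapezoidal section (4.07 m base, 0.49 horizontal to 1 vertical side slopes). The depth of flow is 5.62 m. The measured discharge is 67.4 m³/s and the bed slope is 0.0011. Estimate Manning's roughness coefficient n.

n = 0.033

With bottom width b = 4.07 m and side slope z = 0.49: A = (b + zy)y = (4.07 + 0.49×5.62)×5.62 = 38.35 m²; P = b + 2y√(1+z²) = 4.07 + 2×5.62×1.114 = 16.59 m.
Hydraulic radius R = A/P = 38.35/16.59 = 2.312 m.
Rearranging Manning's equation: n = (1/Q) A R^(2/3) S^(1/2) = (1/67.4) × 38.35 × 2.312^(2/3) × √0.0011 = 0.033.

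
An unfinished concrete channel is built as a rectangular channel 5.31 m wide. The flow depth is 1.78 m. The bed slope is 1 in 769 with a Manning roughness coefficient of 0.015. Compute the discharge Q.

Q = 23.7 m³/s

Flow area A = b·y = 5.31 × 1.78 = 9.452 m². Wetted perimeter P = b + 2y = 5.31 + 2×1.78 = 8.87 m.
Hydraulic radius R = A/P = 9.452/8.87 = 1.066 m.
Manning's equation: Q = (1/n) A R^(2/3) S^(1/2) = (1/0.015) × 9.452 × 1.066^(2/3) × 0.0013^(1/2) = 23.7 m³/s.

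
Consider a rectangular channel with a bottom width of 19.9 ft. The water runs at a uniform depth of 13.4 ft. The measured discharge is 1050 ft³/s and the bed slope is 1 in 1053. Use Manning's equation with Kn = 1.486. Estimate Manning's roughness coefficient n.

Flow area A = b·y = 19.9 × 13.4 = 266.7 ft². Wetted perimeter P = b + 2y = 19.9 + 2×13.4 = 46.7 ft.
Hydraulic radius R = A/P = 266.7/46.7 = 5.71 ft.
Rearranging Manning's equation: n = (1.486/Q) A R^(2/3) S^(1/2) = (1.486/1050) × 266.7 × 5.71^(2/3) × √0.0009497 = 0.0372.

n = 0.0372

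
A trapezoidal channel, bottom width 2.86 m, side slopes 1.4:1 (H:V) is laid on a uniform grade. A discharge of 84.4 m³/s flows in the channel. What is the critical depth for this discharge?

y_c = 2.89 m

At critical depth, Q² T / (g A³) = 1, i.e. A³/T = Q²/g = 84.4²/9.81 = 726.1.
Trying y = 2.48 m: A³/T = 395 — low.
Trying y = 3.58 m: A³/T = 1737 — high.
Trying y = 2.89 m: A³/T = 725.9 — ≈ 726.1.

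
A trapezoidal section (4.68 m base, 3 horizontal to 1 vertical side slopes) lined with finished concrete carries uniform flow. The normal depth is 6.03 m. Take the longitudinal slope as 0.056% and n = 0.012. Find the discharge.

With bottom width b = 4.68 m and side slope z = 3: A = (b + zy)y = (4.68 + 3×6.03)×6.03 = 137.3 m²; P = b + 2y√(1+z²) = 4.68 + 2×6.03×3.162 = 42.82 m.
Hydraulic radius R = A/P = 137.3/42.82 = 3.207 m.
Manning's equation: Q = (1/n) A R^(2/3) S^(1/2) = (1/0.012) × 137.3 × 3.207^(2/3) × 0.00056^(1/2) = 589 m³/s.

Q = 589 m³/s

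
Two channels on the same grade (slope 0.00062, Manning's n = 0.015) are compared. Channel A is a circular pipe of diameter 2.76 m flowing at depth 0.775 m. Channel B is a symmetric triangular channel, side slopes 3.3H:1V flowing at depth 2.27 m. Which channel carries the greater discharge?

channel B

Channel A: For a circular section of diameter D = 2.76 m at depth y = 0.775 m, the central angle is θ = 2 arccos(1 − 2y/D) = 2.234 rad. Then A = (D²/8)(θ − sin θ) = 1.377 m² and P = Dθ/2 = 3.083 m. Hydraulic radius R = A/P = 1.377/3.083 = 0.4466 m. Q_A = (1/0.015)·1.377·0.4466^(2/3)·√0.00062 = 1.335 m³/s.
Channel B: For a triangular section with side slope z = 3.3: A = zy² = 3.3×2.27² = 17 m²; P = 2y√(1+z²) = 2×2.27×3.448 = 15.65 m. Hydraulic radius R = A/P = 17/15.65 = 1.086 m. Q_B = (1/0.015)·17·1.086^(2/3)·√0.00062 = 29.83 m³/s.
Q_A = 1.335 m³/s vs Q_B = 29.83 m³/s, so channel B carries more.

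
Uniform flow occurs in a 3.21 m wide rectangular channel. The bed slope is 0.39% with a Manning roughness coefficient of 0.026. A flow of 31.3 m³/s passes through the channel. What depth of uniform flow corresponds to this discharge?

y_n = 3.75 m

Manning's equation rearranged: A R^(2/3) = nQ / (1·√S) = 0.026 × 31.3 / (√0.0039) = 13.03.
Trying y = 4.35 m: A R^(2/3) = 15.53 — high.
Trying y = 2.81 m: A R^(2/3) = 9.149 — low.
Trying y = 3.75 m: A R^(2/3) = 13.01 — ≈ 13.03.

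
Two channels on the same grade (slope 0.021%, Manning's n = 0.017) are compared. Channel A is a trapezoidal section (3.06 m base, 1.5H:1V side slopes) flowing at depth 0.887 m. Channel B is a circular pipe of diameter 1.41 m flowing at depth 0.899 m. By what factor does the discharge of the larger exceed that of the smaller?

Channel A: With bottom width b = 3.06 m and side slope z = 1.5: A = (b + zy)y = (3.06 + 1.5×0.887)×0.887 = 3.894 m²; P = b + 2y√(1+z²) = 3.06 + 2×0.887×1.803 = 6.258 m. Hydraulic radius R = A/P = 3.894/6.258 = 0.6223 m. Q_A = (1/0.017)·3.894·0.6223^(2/3)·√0.00021 = 2.42 m³/s.
Channel B: For a circular section of diameter D = 1.41 m at depth y = 0.899 m, the central angle is θ = 2 arccos(1 − 2y/D) = 3.699 rad. Then A = (D²/8)(θ − sin θ) = 1.051 m² and P = Dθ/2 = 2.608 m. Hydraulic radius R = A/P = 1.051/2.608 = 0.4029 m. Q_B = (1/0.017)·1.051·0.4029^(2/3)·√0.00021 = 0.4886 m³/s.
The larger discharge is 2.42 m³/s and the smaller is 0.4886 m³/s; the ratio is 4.95.

4.95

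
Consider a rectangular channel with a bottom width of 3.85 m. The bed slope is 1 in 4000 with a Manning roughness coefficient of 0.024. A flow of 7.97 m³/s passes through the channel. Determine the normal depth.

y_n = 2.86 m

Manning's equation rearranged: A R^(2/3) = nQ / (1·√S) = 0.024 × 7.97 / (√0.00025) = 12.1.
Try y = 3.29 m: A R^(2/3) = 14.42 — high.
Try y = 2.86 m: A R^(2/3) = 12.09 — ≈ 12.1.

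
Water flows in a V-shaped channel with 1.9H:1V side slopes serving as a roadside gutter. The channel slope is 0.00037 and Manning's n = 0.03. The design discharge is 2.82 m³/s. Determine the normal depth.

y_n = 1.68 m

Manning's equation rearranged: A R^(2/3) = nQ / (1·√S) = 0.03 × 2.82 / (√0.00037) = 4.398.
At y = 2.07 m: A R^(2/3) = 7.678 — too large.
At y = 1.68 m: A R^(2/3) = 4.4 — matches.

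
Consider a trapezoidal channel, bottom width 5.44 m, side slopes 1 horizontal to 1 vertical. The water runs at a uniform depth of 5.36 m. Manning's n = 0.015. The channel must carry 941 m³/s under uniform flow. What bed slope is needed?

With bottom width b = 5.44 m and side slope z = 1: A = (b + zy)y = (5.44 + 1×5.36)×5.36 = 57.89 m²; P = b + 2y√(1+z²) = 5.44 + 2×5.36×1.414 = 20.6 m.
Hydraulic radius R = A/P = 57.89/20.6 = 2.81 m.
From Manning's equation, S = [nQ / (1 A R^(2/3))]² = [0.015 × 941 / (1 × 57.89 × 2.81^(2/3))]² = 0.015.

S = 0.015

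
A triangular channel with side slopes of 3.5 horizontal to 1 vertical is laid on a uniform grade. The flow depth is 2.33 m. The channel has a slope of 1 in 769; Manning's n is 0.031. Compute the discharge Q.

Q = 23.8 m³/s

For a triangular section with side slope z = 3.5: A = zy² = 3.5×2.33² = 19 m²; P = 2y√(1+z²) = 2×2.33×3.64 = 16.96 m.
Hydraulic radius R = A/P = 19/16.96 = 1.12 m.
Manning's equation: Q = (1/n) A R^(2/3) S^(1/2) = (1/0.031) × 19 × 1.12^(2/3) × 0.0013^(1/2) = 23.8 m³/s.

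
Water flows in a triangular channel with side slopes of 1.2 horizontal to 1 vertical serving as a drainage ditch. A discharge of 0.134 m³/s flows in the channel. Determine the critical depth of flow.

At critical depth, Q² T / (g A³) = 1, i.e. A³/T = Q²/g = 0.134²/9.81 = 0.00183.
Trying y = 0.364 m: A³/T = 0.004601 — high.
Trying y = 0.268 m: A³/T = 0.0009954 — low.
Trying y = 0.303 m: A³/T = 0.001839 — ≈ 0.00183.

y_c = 0.303 m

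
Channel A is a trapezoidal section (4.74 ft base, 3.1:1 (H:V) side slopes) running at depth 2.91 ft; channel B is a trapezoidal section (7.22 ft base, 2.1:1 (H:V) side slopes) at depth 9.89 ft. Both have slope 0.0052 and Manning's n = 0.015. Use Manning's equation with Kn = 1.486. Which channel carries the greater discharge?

Channel A: With bottom width b = 4.74 ft and side slope z = 3.1: A = (b + zy)y = (4.74 + 3.1×2.91)×2.91 = 40.04 ft²; P = b + 2y√(1+z²) = 4.74 + 2×2.91×3.257 = 23.7 ft. Hydraulic radius R = A/P = 40.04/23.7 = 1.69 ft. Q_A = (1.486/0.015)·40.04·1.69^(2/3)·√0.0052 = 405.9 ft³/s.
Channel B: With bottom width b = 7.22 ft and side slope z = 2.1: A = (b + zy)y = (7.22 + 2.1×9.89)×9.89 = 276.8 ft²; P = b + 2y√(1+z²) = 7.22 + 2×9.89×2.326 = 53.23 ft. Hydraulic radius R = A/P = 276.8/53.23 = 5.201 ft. Q_B = (1.486/0.015)·276.8·5.201^(2/3)·√0.0052 = 5936 ft³/s.
Q_A = 405.9 ft³/s vs Q_B = 5936 ft³/s, so channel B carries more.

channel B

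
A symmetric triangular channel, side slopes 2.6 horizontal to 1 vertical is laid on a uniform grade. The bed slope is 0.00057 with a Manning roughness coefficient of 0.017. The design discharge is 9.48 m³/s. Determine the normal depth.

Manning's equation rearranged: A R^(2/3) = nQ / (1·√S) = 0.017 × 9.48 / (√0.00057) = 6.75.
Trying y = 1.25 m: A R^(2/3) = 2.836 — short.
Trying y = 1.73 m: A R^(2/3) = 6.747 — matches.

y_n = 1.73 m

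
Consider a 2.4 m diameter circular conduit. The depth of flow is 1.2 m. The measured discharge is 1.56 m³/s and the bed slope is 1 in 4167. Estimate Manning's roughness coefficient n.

n = 0.016

For a circular section of diameter D = 2.4 m at depth y = 1.2 m, the central angle is θ = 2 arccos(1 − 2y/D) = 3.142 rad. Then A = (D²/8)(θ − sin θ) = 2.262 m² and P = Dθ/2 = 3.77 m.
Hydraulic radius R = A/P = 2.262/3.77 = 0.6 m.
Rearranging Manning's equation: n = (1/Q) A R^(2/3) S^(1/2) = (1/1.56) × 2.262 × 0.6^(2/3) × √0.00024 = 0.016.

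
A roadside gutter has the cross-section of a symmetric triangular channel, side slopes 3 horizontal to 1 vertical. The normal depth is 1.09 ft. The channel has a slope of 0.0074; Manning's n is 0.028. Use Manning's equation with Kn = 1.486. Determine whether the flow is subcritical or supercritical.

subcritical

For a triangular section with side slope z = 3: A = zy² = 3×1.09² = 3.564 ft²; P = 2y√(1+z²) = 2×1.09×3.162 = 6.894 ft.
Hydraulic radius R = A/P = 3.564/6.894 = 0.517 ft.
V = (1.486/n) R^(2/3) √S = (1.486/0.028) × 0.517^(2/3) × √0.0074 = 2.941 ft/s. Hydraulic depth D_h = A/T = 3.564/6.54 = 0.545 ft.
Froude number Fr = V/√(g·D_h) = 2.941/√(32.2×0.545) = 0.702, which is less than 1, so the flow is subcritical.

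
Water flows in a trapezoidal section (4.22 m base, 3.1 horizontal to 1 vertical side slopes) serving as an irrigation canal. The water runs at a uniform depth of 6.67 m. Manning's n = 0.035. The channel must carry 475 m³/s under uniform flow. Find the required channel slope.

With bottom width b = 4.22 m and side slope z = 3.1: A = (b + zy)y = (4.22 + 3.1×6.67)×6.67 = 166.1 m²; P = b + 2y√(1+z²) = 4.22 + 2×6.67×3.257 = 47.67 m.
Hydraulic radius R = A/P = 166.1/47.67 = 3.483 m.
From Manning's equation, S = [nQ / (1 A R^(2/3))]² = [0.035 × 475 / (1 × 166.1 × 3.483^(2/3))]² = 0.0019.

S = 0.0019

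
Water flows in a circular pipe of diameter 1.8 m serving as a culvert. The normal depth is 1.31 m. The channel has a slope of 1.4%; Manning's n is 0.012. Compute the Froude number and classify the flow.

supercritical

For a circular section of diameter D = 1.8 m at depth y = 1.31 m, the central angle is θ = 2 arccos(1 − 2y/D) = 4.088 rad. Then A = (D²/8)(θ − sin θ) = 1.984 m² and P = Dθ/2 = 3.679 m.
Hydraulic radius R = A/P = 1.984/3.679 = 0.5393 m.
V = (1/n) R^(2/3) √S = (1/0.012) × 0.5393^(2/3) × √0.014 = 6.533 m/s. Hydraulic depth D_h = A/T = 1.984/1.602 = 1.238 m.
Froude number Fr = V/√(g·D_h) = 6.533/√(9.81×1.238) = 1.87, which is greater than 1, so the flow is supercritical.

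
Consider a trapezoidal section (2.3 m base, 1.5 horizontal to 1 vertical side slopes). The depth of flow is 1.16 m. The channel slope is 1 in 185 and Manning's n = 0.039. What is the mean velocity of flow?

V = 1.52 m/s

With bottom width b = 2.3 m and side slope z = 1.5: A = (b + zy)y = (2.3 + 1.5×1.16)×1.16 = 4.686 m²; P = b + 2y√(1+z²) = 2.3 + 2×1.16×1.803 = 6.482 m.
Hydraulic radius R = A/P = 4.686/6.482 = 0.7229 m.
From Manning's equation, V = (1/n) R^(2/3) S^(1/2) = (1/0.039) × 0.7229^(2/3) × 0.005405^(1/2) = 1.52 m/s.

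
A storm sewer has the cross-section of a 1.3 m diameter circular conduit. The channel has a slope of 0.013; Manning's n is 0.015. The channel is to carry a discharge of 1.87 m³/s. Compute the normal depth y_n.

y_n = 0.565 m

Manning's equation rearranged: A R^(2/3) = nQ / (1·√S) = 0.015 × 1.87 / (√0.013) = 0.246.
Try y = 0.71 m: A R^(2/3) = 0.3633 — over.
Try y = 0.465 m: A R^(2/3) = 0.1719 — short.
Try y = 0.565 m: A R^(2/3) = 0.2457 — close enough.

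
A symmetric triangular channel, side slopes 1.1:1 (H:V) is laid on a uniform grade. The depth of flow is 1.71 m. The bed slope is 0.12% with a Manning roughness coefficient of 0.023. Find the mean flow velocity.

V = 1.11 m/s

For a triangular section with side slope z = 1.1: A = zy² = 1.1×1.71² = 3.217 m²; P = 2y√(1+z²) = 2×1.71×1.487 = 5.084 m.
Hydraulic radius R = A/P = 3.217/5.084 = 0.6326 m.
From Manning's equation, V = (1/n) R^(2/3) S^(1/2) = (1/0.023) × 0.6326^(2/3) × 0.0012^(1/2) = 1.11 m/s.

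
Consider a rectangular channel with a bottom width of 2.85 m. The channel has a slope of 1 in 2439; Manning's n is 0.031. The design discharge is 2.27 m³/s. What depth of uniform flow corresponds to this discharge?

Manning's equation rearranged: A R^(2/3) = nQ / (1·√S) = 0.031 × 2.27 / (√0.00041) = 3.475.
Try y = 1.12 m: A R^(2/3) = 2.339 — short.
Try y = 1.87 m: A R^(2/3) = 4.626 — over.
Try y = 1.5 m: A R^(2/3) = 3.468 — matches.

y_n = 1.5 m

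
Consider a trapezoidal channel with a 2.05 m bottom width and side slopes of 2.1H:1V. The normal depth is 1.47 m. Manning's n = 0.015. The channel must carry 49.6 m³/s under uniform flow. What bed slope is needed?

S = 0.0121

With bottom width b = 2.05 m and side slope z = 2.1: A = (b + zy)y = (2.05 + 2.1×1.47)×1.47 = 7.551 m²; P = b + 2y√(1+z²) = 2.05 + 2×1.47×2.326 = 8.888 m.
Hydraulic radius R = A/P = 7.551/8.888 = 0.8496 m.
From Manning's equation, S = [nQ / (1 A R^(2/3))]² = [0.015 × 49.6 / (1 × 7.551 × 0.8496^(2/3))]² = 0.0121.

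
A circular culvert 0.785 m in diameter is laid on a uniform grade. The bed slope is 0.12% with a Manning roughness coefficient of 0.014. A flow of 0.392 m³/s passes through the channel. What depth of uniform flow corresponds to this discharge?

Manning's equation rearranged: A R^(2/3) = nQ / (1·√S) = 0.014 × 0.392 / (√0.0012) = 0.1584.
Trying y = 0.722 m: A R^(2/3) = 0.1754 — high.
Trying y = 0.623 m: A R^(2/3) = 0.1585 — close enough.

y_n = 0.623 m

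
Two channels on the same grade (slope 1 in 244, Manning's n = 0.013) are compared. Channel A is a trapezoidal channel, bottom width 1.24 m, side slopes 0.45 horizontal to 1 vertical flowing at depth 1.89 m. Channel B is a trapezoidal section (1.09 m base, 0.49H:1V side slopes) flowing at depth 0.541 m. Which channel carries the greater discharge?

Channel A: With bottom width b = 1.24 m and side slope z = 0.45: A = (b + zy)y = (1.24 + 0.45×1.89)×1.89 = 3.951 m²; P = b + 2y√(1+z²) = 1.24 + 2×1.89×1.097 = 5.385 m. Hydraulic radius R = A/P = 3.951/5.385 = 0.7337 m. Q_A = (1/0.013)·3.951·0.7337^(2/3)·√0.004098 = 15.83 m³/s.
Channel B: With bottom width b = 1.09 m and side slope z = 0.49: A = (b + zy)y = (1.09 + 0.49×0.541)×0.541 = 0.7331 m²; P = b + 2y√(1+z²) = 1.09 + 2×0.541×1.114 = 2.295 m. Hydraulic radius R = A/P = 0.7331/2.295 = 0.3194 m. Q_B = (1/0.013)·0.7331·0.3194^(2/3)·√0.004098 = 1.687 m³/s.
Q_A = 15.83 m³/s vs Q_B = 1.687 m³/s, so channel A carries more.

channel A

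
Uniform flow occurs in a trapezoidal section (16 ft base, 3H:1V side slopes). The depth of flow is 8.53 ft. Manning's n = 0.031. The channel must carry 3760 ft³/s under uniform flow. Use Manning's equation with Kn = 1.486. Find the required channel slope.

With bottom width b = 16 ft and side slope z = 3: A = (b + zy)y = (16 + 3×8.53)×8.53 = 354.8 ft²; P = b + 2y√(1+z²) = 16 + 2×8.53×3.162 = 69.95 ft.
Hydraulic radius R = A/P = 354.8/69.95 = 5.072 ft.
From Manning's equation, S = [nQ / (1.486 A R^(2/3))]² = [0.031 × 3760 / (1.486 × 354.8 × 5.072^(2/3))]² = 0.00561.

S = 0.00561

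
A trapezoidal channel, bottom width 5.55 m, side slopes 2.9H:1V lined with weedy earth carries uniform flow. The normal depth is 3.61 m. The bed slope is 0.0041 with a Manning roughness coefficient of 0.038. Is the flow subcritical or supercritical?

With bottom width b = 5.55 m and side slope z = 2.9: A = (b + zy)y = (5.55 + 2.9×3.61)×3.61 = 57.83 m²; P = b + 2y√(1+z²) = 5.55 + 2×3.61×3.068 = 27.7 m.
Hydraulic radius R = A/P = 57.83/27.7 = 2.088 m.
V = (1/n) R^(2/3) √S = (1/0.038) × 2.088^(2/3) × √0.0041 = 2.753 m/s. Hydraulic depth D_h = A/T = 57.83/26.49 = 2.183 m.
Froude number Fr = V/√(g·D_h) = 2.753/√(9.81×2.183) = 0.595, which is less than 1, so the flow is subcritical.

subcritical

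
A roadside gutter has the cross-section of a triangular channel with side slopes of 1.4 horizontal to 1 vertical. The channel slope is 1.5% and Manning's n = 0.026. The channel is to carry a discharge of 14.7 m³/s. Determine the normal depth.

Manning's equation rearranged: A R^(2/3) = nQ / (1·√S) = 0.026 × 14.7 / (√0.015) = 3.121.
Try y = 2.15 m: A R^(2/3) = 5.919 — over.
Try y = 1.23 m: A R^(2/3) = 1.335 — short.
Try y = 1.69 m: A R^(2/3) = 3.115 — ≈ 3.121.

y_n = 1.69 m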